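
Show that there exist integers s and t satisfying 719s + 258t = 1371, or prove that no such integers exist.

Since gcd(719, 258) = 1, every integer is an integer combination of 719 and 258.
Dividing repeatedly: 719 = 2·258 + 203, 258 = 1·203 + 55, 203 = 3·55 + 38, 55 = 1·38 + 17, 38 = 2·17 + 4, 17 = 4·4 + 1, 4 = 4·1 + 0.
Working back up the chain: 1 = 17 − 4·4 = 17 − 4·(38 − 2·17) = −4·38 + 9·17 = −4·38 + 9·(55 − 1·38) = 9·55 − 13·38 = 9·55 − 13·(203 − 3·55) = −13·203 + 48·55 = −13·203 + 48·(258 − 1·203) = 48·258 − 61·203 = 48·258 − 61·(719 − 2·258) = −61·719 + 170·258. So 719·(-61) + 258·170 = 1.
Times 1371: 719·(-83631) + 258·233070 = 1371, so (-83631, 233070) solves it.
The general solution is s = -83631 + 258k, t = 233070 − 719k; taking k = 325 gives the smaller pair s = 219, t = -605.
Indeed 719·219 + 258·(-605) = 157461 − 156090 = 1371.

s = 219, t = -605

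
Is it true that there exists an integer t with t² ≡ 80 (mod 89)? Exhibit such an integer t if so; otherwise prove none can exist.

t = 76

t = 76 works: 76² = 5776, and 5776 − 80 = 5696 = 64·89.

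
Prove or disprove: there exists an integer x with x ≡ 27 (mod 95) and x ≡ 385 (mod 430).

Both moduli are multiples of 5 = gcd(95, 430), so any solution would satisfy x ≡ 27 and x ≡ 385 modulo 5 simultaneously.
But 27 mod 5 = 2 while 385 mod 5 = 0, a contradiction.
Hence the system has no solution.

No such integer exists.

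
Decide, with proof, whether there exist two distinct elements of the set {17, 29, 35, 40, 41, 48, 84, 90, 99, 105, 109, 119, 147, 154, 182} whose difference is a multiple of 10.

17 and 147 are such a pair.

Reduce each element mod 10: 17↦7, 29↦9, 35↦5, 40↦0, 41↦1, 48↦8, 84↦4, 90↦0, 99↦9, 105↦5, 109↦9, 119↦9, 147↦7, 154↦4, 182↦2. The residue 7 repeats (at 17 and 147), and 147 − 17 = 130 = 13·10.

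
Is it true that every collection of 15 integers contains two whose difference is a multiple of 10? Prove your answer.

Each integer lies in one of the 10 residue classes modulo 10.
Since 15 > 10, two of the 15 integers must share a residue class by the pigeonhole principle; call them a and b.
Their difference a − b is then a multiple of 10.

True.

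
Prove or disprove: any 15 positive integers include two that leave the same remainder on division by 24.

Take the 15 consecutive integers 9, 10, …, 23: their residues mod 24 are all distinct because 15 ≤ 24.
So no two of them leave the same remainder on division by 24; the claim fails for this set.

No; for instance {9, 10, 11, 12, 13, 14, 15, 16, 17, 18, 19, 20, 21, 22, 23} is a counterexample.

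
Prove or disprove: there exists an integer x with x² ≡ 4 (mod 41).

Take x = 39. Then 39² = 1521 = 37·41 + 4, so 39² ≡ 4 (mod 41).

x = 39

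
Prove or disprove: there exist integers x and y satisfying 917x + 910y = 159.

No, no such integers exist.

Both 917 and 910 are divisible by gcd(917, 910) = 7, hence so is any combination 917x + 910y.
But 159 = 7·22 + 5, so 7 ∤ 159.
Hence no integers x, y satisfy the equation.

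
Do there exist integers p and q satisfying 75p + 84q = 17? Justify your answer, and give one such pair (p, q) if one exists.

Any value of 75p + 84q is a multiple of gcd(75, 84) = 3.
However 17 leaves remainder 2 on division by 3.
Hence no integers p, q satisfy the equation.

No such integers exist.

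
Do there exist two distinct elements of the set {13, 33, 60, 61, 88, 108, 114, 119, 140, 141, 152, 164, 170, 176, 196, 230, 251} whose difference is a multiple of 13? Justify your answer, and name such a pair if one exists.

Yes: 33 and 176.

Both 33 and 176 leave remainder 7 on division by 13; their difference 143 = 11·13 is a multiple of 13.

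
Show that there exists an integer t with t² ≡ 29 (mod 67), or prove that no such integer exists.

t = 37 works: 37² = 1369, and 1369 − 29 = 1340 = 20·67.

t = 37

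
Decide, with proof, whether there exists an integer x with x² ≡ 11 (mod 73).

There is no such integer.

Apply Euler's criterion with the prime 73: 11 is a quadratic residue iff 11^36 ≡ 1 (mod 73), and a non-residue iff it is ≡ −1.
Repeated squaring mod 73: 11^2 = 121 ≡ 48; 11^4 ≡ 48² = 2304 ≡ 41; 11^8 ≡ 41² = 1681 ≡ 2; 11^16 ≡ 2² = 4 ≡ 4; 11^32 ≡ 4² = 16 ≡ 16.
Since 36 = 32 + 4, 11^36 ≡ 16 · 41; multiplying out mod 73: 16·41 = 656 ≡ 72. Thus 11^36 ≡ 72 ≡ −1 (mod 73).
The value −1 means 11 is a non-residue modulo 73, so x² ≡ 11 (mod 73) is impossible.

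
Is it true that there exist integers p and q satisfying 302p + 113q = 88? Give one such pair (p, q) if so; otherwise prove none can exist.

302 and 113 are coprime, so 302p + 113q ranges over all of ℤ.
Dividing repeatedly: 302 = 2·113 + 76, 113 = 1·76 + 37, 76 = 2·37 + 2, 37 = 18·2 + 1, 2 = 2·1 + 0.
Working back up the chain: 1 = 37 − 18·2 = 37 − 18·(76 − 2·37) = −18·76 + 37·37 = −18·76 + 37·(113 − 1·76) = 37·113 − 55·76 = 37·113 − 55·(302 − 2·113) = −55·302 + 147·113. So 302·(-55) + 113·147 = 1.
Scaling by 88 gives the particular solution (p, q) = (-4840, 12936).
The general solution is p = -4840 + 113k, q = 12936 − 302k; taking k = 43 gives the smaller pair p = 19, q = -50.
Check: 302·19 + 113·(-50) = 5738 − 5650 = 88. ✓

p = 19, q = -50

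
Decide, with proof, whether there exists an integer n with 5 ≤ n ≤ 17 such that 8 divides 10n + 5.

For n = 5, 6, …, 17 the values of 10n + 5 modulo 8 are 7, 1, 3, 5, 7, 1, 3, 5, 7, 1, 3, 5, 7 respectively.
None is 0, so 8 never divides 10n + 5 on this range.

There is no such integer n in that range.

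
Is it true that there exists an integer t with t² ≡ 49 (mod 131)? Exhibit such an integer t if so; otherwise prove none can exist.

t = 7

Take t = 7. Then 7² = 49, and since 0 ≤ 49 < 131 this is already reduced: 7² ≡ 49 (mod 131).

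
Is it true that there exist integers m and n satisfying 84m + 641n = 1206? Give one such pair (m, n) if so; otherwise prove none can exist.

m = 518, n = -66

84 and 641 are coprime, so 84m + 641n ranges over all of ℤ.
Euclidean algorithm: 641 = 7·84 + 53, 84 = 1·53 + 31, 53 = 1·31 + 22, 31 = 1·22 + 9, 22 = 2·9 + 4, 9 = 2·4 + 1, 4 = 4·1 + 0.
Back-substituting, 1 = 9 − 2·4 = 9 − 2·(22 − 2·9) = −2·22 + 5·9 = −2·22 + 5·(31 − 1·22) = 5·31 − 7·22 = 5·31 − 7·(53 − 1·31) = −7·53 + 12·31 = −7·53 + 12·(84 − 1·53) = 12·84 − 19·53 = 12·84 − 19·(641 − 7·84) = −19·641 + 145·84; that is, 84·145 + 641·(-19) = 1.
Multiplying through by 1206: m = 145·1206 = 174870, n = (-19)·1206 = -22914 is a solution.
The general solution is m = 174870 + 641k, n = -22914 − 84k; taking k = -272 gives the smaller pair m = 518, n = -66.
Check: 84·518 + 641·(-66) = 43512 − 42306 = 1206. ✓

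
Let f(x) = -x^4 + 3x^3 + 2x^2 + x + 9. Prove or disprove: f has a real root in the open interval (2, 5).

Yes, f has a root in the interval.

f(2) = 27 and f(5) = -186, which have opposite signs.
As a polynomial, f is continuous on every closed interval.
By the Intermediate Value Theorem, f takes the value 0 somewhere in the open interval.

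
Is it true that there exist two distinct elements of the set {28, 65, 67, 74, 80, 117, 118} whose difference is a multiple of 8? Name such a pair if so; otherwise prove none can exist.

No, no such pair exists.

Residues mod 8: 28↦4, 65↦1, 67↦3, 74↦2, 80↦0, 117↦5, 118↦6.
These 7 residues are pairwise different, hence no difference of two elements is divisible by 8.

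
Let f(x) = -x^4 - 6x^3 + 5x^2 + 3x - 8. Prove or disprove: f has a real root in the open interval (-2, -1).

Yes, f has a root in the interval.

f(-2) = 38 and f(-1) = -1, which have opposite signs.
Since f is a polynomial it is continuous on [-2, -1].
By the Intermediate Value Theorem f must vanish at some point of (-2, -1).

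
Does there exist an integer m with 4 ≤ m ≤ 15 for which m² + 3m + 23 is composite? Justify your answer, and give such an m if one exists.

m = 12

At m = 12: 12² + 3·12 + 23 = 203 = 7·29, which is composite.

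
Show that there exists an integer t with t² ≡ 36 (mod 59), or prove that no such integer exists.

t = 6

Take t = 6. Then 6² = 36, and since 0 ≤ 36 < 59 this is already reduced: 6² ≡ 36 (mod 59).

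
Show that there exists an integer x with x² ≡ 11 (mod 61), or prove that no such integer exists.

No such integer exists.

Apply Euler's criterion with the prime 61: 11 is a quadratic residue iff 11^30 ≡ 1 (mod 61), and a non-residue iff it is ≡ −1.
Repeated squaring mod 61: 11^2 = 121 ≡ 60; 11^4 ≡ 60² = 3600 ≡ 1; 11^8 ≡ 1² = 1 ≡ 1; 11^16 ≡ 1² = 1 ≡ 1.
Since 30 = 16 + 8 + 4 + 2, 11^30 ≡ 1 · 1 · 1 · 60; multiplying out mod 61: 1·1 = 1 ≡ 1, then 1·1 = 1 ≡ 1, then 1·60 = 60 ≡ 60. Thus 11^30 ≡ 60 ≡ −1 (mod 61).
The value −1 means 11 is a non-residue modulo 61, so x² ≡ 11 (mod 61) is impossible.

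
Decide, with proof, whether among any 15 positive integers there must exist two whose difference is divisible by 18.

No; for instance {5, 6, 7, 8, 9, 10, 11, 12, 13, 14, 15, 16, 17, 18, 19} is a counterexample.

Take the 15 consecutive integers 5, 6, …, 19: their residues mod 18 are all distinct because 15 ≤ 18.
Any two of them differ by at most 14 < 18 and by at least 1, so no difference is a multiple of 18.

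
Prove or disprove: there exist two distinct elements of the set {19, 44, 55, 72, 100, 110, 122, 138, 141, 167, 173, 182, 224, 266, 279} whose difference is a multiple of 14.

19 and 173 are such a pair.

Reduce each element mod 14: 19↦5, 44↦2, 55↦13, 72↦2, 100↦2, 110↦12, 122↦10, 138↦12, 141↦1, 167↦13, 173↦5, 182↦0, 224↦0, 266↦0, 279↦13. The residue 5 repeats (at 19 and 173), and 173 − 19 = 154 = 11·14.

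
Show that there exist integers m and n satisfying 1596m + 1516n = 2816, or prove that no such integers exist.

m = 111, n = -115

Since gcd(1596, 1516) = 4 and 2816 = 4·704, Bézout's identity guarantees a solution.
Dividing through by 4 reduces the equation to 399m + 379n = 704.
Run the Euclidean algorithm on 399 and 379: 399 = 1·379 + 20, 379 = 18·20 + 19, 20 = 1·19 + 1, 19 = 19·1 + 0.
Working back up the chain: 1 = 20 − 1·19 = 20 − (379 − 18·20) = −379 + 19·20 = −379 + 19·(399 − 1·379) = 19·399 − 20·379. So 399·19 + 379·(-20) = 1.
Multiplying through by 704: m = 19·704 = 13376, n = (-20)·704 = -14080 is a solution.
Subtracting 35·379 from m and adding 35·399 to n gives the tidier solution (111, -115).
Check: 1596·111 + 1516·(-115) = 177156 − 174340 = 2816. ✓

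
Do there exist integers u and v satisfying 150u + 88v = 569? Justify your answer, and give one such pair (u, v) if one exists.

gcd(150, 88) = 2, so every integer of the form 150u + 88v is a multiple of 2.
But 569 is not a multiple of 2 (it leaves remainder 1).
So the equation is unsolvable over ℤ.

No such integers exist.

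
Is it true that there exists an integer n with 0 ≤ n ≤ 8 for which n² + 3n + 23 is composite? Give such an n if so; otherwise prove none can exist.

n = 6

At n = 6: 6² + 3·6 + 23 = 77 = 7·11, which is composite.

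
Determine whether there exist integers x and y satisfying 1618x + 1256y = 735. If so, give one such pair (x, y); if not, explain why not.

There are no such integers.

gcd(1618, 1256) = 2, so every integer of the form 1618x + 1256y is a multiple of 2.
But 735 is not a multiple of 2 (it leaves remainder 1).
So the equation is unsolvable over ℤ.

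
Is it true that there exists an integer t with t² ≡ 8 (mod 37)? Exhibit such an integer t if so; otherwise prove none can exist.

There is no such integer.

Apply Euler's criterion with the prime 37: 8 is a quadratic residue iff 8^18 ≡ 1 (mod 37), and a non-residue iff it is ≡ −1.
Squaring successively (mod 37): 8^2 = 64 ≡ 27; 8^4 ≡ 27² = 729 ≡ 26; 8^8 ≡ 26² = 676 ≡ 10; 8^16 ≡ 10² = 100 ≡ 26.
Since 18 = 16 + 2, 8^18 ≡ 26 · 27; multiplying out mod 37: 26·27 = 702 ≡ 36. Thus 8^18 ≡ 36 ≡ −1 (mod 37).
By Euler's criterion 8 is a quadratic non-residue mod 37: no t satisfies t² ≡ 8 (mod 37).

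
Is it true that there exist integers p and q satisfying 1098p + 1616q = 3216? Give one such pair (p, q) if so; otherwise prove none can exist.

p = 312, q = -210

gcd(1098, 1616) = 2, and 2 divides 3216, so integer solutions exist.
Dividing through by 2 reduces the equation to 549p + 808q = 1608.
Run the Euclidean algorithm on 808 and 549: 808 = 1·549 + 259, 549 = 2·259 + 31, 259 = 8·31 + 11, 31 = 2·11 + 9, 11 = 1·9 + 2, 9 = 4·2 + 1, 2 = 2·1 + 0.
Working back up the chain: 1 = 9 − 4·2 = 9 − 4·(11 − 1·9) = −4·11 + 5·9 = −4·11 + 5·(31 − 2·11) = 5·31 − 14·11 = 5·31 − 14·(259 − 8·31) = −14·259 + 117·31 = −14·259 + 117·(549 − 2·259) = 117·549 − 248·259 = 117·549 − 248·(808 − 1·549) = −248·808 + 365·549. So 549·365 + 808·(-248) = 1.
Times 1608: 549·586920 + 808·(-398784) = 1608, so (586920, -398784) solves it.
The general solution is p = 586920 + 808k, q = -398784 − 549k; taking k = -726 gives the smaller pair p = 312, q = -210.
Indeed 1098·312 + 1616·(-210) = 342576 − 339360 = 3216.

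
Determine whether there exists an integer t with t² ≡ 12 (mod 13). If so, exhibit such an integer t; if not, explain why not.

t = 8

Take t = 8. Then 8² = 64 = 4·13 + 12, so 8² ≡ 12 (mod 13).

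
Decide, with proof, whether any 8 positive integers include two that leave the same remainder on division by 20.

No, the set {87, 88, 89, 90, 91, 92, 93, 94} is a counterexample.

Try 8 consecutive integers, 87, 88, …, 94. Their remainders mod 20 are 7, 8, 9, 10, 11, 12, 13, 14 — pairwise different, as any 8 ≤ 20 consecutive integers have distinct residues.
So no two of them leave the same remainder on division by 20; the claim fails for this set.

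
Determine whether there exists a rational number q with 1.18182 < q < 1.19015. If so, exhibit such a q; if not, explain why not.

Look for a denominator N such that an integer falls strictly between N·1.18182 and N·1.19015. N = 16 works: 16·1.18182 = 18.90912 < 19 < 19.04240 = 16·1.19015.
So q = 19/16 works: it is a ratio of integers, and dividing 16·1.18182 < 19 < 16·1.19015 through by 16 gives 1.18182 < 19/16 < 1.19015.

q = 19/16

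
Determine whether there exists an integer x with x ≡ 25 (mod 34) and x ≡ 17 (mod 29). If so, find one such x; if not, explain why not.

x = 365

gcd(34, 29) = 1, so the Chinese Remainder Theorem guarantees exactly one residue class mod 986 satisfying both.
Write x = 25 + 34t and require 25 + 34t ≡ 17 (mod 29), i.e. 34t ≡ 21 (mod 29).
34 ≡ 5 (mod 29), so this reads 5t ≡ 21 (mod 29). Invert 5 mod 29 by the Euclidean algorithm: 29 = 5·5 + 4, 5 = 1·4 + 1, 4 = 4·1 + 0; back-substituting, 1 = 5 − 1·4 = 5 − (29 − 5·5) = −29 + 6·5. Hence 5·6 ≡ 1, so 5⁻¹ ≡ 6 (mod 29).
Therefore t ≡ 6·21 = 126 ≡ 10 (mod 29).
With t = 10: x = 25 + 34·10 = 365.
Check: 365 mod 34 = 25, 365 mod 29 = 17. ✓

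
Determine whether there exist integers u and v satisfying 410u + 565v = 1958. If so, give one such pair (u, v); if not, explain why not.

There are no such integers.

Both 410 and 565 are divisible by gcd(410, 565) = 5, hence so is any combination 410u + 565v.
But 1958 is not a multiple of 5 (it leaves remainder 3).
So the equation is unsolvable over ℤ.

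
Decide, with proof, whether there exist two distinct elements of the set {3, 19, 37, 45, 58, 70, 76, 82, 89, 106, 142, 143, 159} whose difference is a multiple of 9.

The pair (19, 37) works.

19 mod 9 = 1 and 37 mod 9 = 1, so 37 − 19 = 18 = 2·9.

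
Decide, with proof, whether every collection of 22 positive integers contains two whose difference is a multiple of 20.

Yes.

Each integer lies in one of the 20 residue classes modulo 20.
Since 22 > 20, two of the 22 integers must share a residue class by the pigeonhole principle; call them a and b.
Their difference a − b is then a multiple of 20.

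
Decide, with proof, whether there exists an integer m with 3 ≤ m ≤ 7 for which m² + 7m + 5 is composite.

m = 5

At m = 5: 5² + 7·5 + 5 = 65 = 5·13, which is composite.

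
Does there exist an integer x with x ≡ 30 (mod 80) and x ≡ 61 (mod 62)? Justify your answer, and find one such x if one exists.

Both moduli are multiples of 2 = gcd(80, 62), so any solution would satisfy x ≡ 30 and x ≡ 61 modulo 2 simultaneously.
However 30 ≡ 0 and 61 ≡ 1 (mod 2), and 0 ≠ 1.
So no integer satisfies both congruences.

No, no such integer exists.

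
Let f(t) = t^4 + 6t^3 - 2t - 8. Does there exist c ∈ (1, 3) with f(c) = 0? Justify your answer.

Yes, f has a root in the interval.

f(1) = -3 and f(3) = 229, which have opposite signs.
Since f is a polynomial it is continuous on [1, 3].
So by the Intermediate Value Theorem there is a c strictly between 1 and 3 with f(c) = 0.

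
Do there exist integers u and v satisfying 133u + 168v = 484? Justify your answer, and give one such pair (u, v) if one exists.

Both 133 and 168 are divisible by gcd(133, 168) = 7, hence so is any combination 133u + 168v.
But 484 = 7·69 + 1, so 7 ∤ 484.
Hence no integers u, v satisfy the equation.

No, no such integers exist.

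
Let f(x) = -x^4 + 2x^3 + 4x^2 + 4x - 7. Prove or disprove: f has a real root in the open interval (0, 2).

Such a root exists.

f(0) = -7 and f(2) = 17, which have opposite signs.
As a polynomial, f is continuous on every closed interval.
By the Intermediate Value Theorem f must vanish at some point of (0, 2).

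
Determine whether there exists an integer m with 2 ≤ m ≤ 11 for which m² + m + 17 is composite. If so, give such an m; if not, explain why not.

The values for m = 2, 3, …, 11 are 23, 29, 37, 47, 59, 73, 89, 107, 127, 149, and each of these is prime.
So no value in the range makes the expression composite.

There is no such integer m in that range.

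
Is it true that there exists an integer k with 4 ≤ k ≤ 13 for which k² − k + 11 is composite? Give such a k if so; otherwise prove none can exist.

At k = 11: 11² − 11 + 11 = 121 = 11·11, which is composite.

k = 11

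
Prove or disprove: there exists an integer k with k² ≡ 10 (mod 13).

k = 6 works: 6² = 36, and 36 − 10 = 26 = 2·13.

k = 6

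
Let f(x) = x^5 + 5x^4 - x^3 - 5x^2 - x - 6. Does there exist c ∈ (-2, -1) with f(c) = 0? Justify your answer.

Yes, such a c exists.

f(-2) = 32 and f(-1) = -5, which have opposite signs.
Since f is a polynomial it is continuous on [-2, -1].
By the Intermediate Value Theorem, f takes the value 0 somewhere in the open interval.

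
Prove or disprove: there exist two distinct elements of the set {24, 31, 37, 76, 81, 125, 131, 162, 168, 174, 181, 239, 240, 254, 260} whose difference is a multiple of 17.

There is no such pair.

Two integers differ by a multiple of 17 exactly when they have the same residue mod 17. The residues are 24↦7, 31↦14, 37↦3, 76↦8, 81↦13, 125↦6, 131↦12, 162↦9, 168↦15, 174↦4, 181↦11, 239↦1, 240↦2, 254↦16, 260↦5.
No residue repeats among the 15 elements, so no pair has difference ≡ 0 (mod 17).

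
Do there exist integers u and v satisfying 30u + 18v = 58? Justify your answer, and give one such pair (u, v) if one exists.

gcd(30, 18) = 6, so every integer of the form 30u + 18v is a multiple of 6.
But 58 = 6·9 + 4, so 6 ∤ 58.
So the equation is unsolvable over ℤ.

There are no such integers.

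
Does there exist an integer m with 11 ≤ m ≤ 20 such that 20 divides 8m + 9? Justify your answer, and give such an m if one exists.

For m = 11, 12, …, 20 the values of 8m + 9 modulo 20 are 17, 5, 13, 1, 9, 17, 5, 13, 1, 9 respectively.
The residue 0 does not occur, so no m in [11, 20] makes 8m + 9 a multiple of 20.

There is no such integer m in that range.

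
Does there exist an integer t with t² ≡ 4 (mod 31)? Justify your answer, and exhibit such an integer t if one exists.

Take t = 2. Then 2² = 4, and since 0 ≤ 4 < 31 this is already reduced: 2² ≡ 4 (mod 31).

t = 2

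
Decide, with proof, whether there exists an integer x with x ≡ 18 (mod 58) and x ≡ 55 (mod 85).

The moduli 58 and 85 are coprime, so by the Chinese Remainder Theorem a unique solution modulo 4930 exists.
Any solution of the first congruence is x = 18 + 58t; substituting into the second, 58t ≡ 55 − 18 ≡ 37 (mod 85).
Invert 58 mod 85 by the Euclidean algorithm: 85 = 1·58 + 27, 58 = 2·27 + 4, 27 = 6·4 + 3, 4 = 1·3 + 1, 3 = 3·1 + 0; back-substituting, 1 = 4 − 1·3 = 4 − (27 − 6·4) = −27 + 7·4 = −27 + 7·(58 − 2·27) = 7·58 − 15·27 = 7·58 − 15·(85 − 1·58) = −15·85 + 22·58. Hence 58·22 ≡ 1, so 58⁻¹ ≡ 22 (mod 85).
Therefore t ≡ 22·37 = 814 ≡ 49 (mod 85).
With t = 49: x = 18 + 58·49 = 2860.
Check: 2860 mod 58 = 18, 2860 mod 85 = 55. ✓

x = 2860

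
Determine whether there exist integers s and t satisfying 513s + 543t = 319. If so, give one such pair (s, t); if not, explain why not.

No such integers exist.

gcd(513, 543) = 3, so every integer of the form 513s + 543t is a multiple of 3.
But 319 is not a multiple of 3 (it leaves remainder 1).
Hence no integers s, t satisfy the equation.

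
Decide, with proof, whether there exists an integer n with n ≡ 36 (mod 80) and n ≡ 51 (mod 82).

No, no such integer exists.

gcd(80, 82) = 2. If n ≡ 36 (mod 80) and n ≡ 51 (mod 82), then n ≡ 36 (mod 2) and n ≡ 51 (mod 2).
These are incompatible: 36 − 51 = -15 is not divisible by 2.
So no integer satisfies both congruences.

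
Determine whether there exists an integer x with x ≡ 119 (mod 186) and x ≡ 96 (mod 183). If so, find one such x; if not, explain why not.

No, no such integer exists.

gcd(186, 183) = 3. If x ≡ 119 (mod 186) and x ≡ 96 (mod 183), then x ≡ 119 (mod 3) and x ≡ 96 (mod 3).
But 119 mod 3 = 2 while 96 mod 3 = 0, a contradiction.
So no integer satisfies both congruences.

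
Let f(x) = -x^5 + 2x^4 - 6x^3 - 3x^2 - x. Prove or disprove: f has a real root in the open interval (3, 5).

No such root exists.

f(3) = -273 and f(5) = -2705, both negative, so a sign-change argument is unavailable; we show f keeps this sign on the whole interval.
Substitute x = 3 + u, where 0 < u < 2 on the interval. Expanding, f(3 + u) = -u^5 - 13u^4 - 72u^3 - 219u^2 - 370u - 273.
The nonzero coefficients here are all negative, so for u > 0 every term is negative (or zero), and the constant term -273 is strictly negative.
Therefore f(x) < 0 throughout (3, 5), and f has no zero there.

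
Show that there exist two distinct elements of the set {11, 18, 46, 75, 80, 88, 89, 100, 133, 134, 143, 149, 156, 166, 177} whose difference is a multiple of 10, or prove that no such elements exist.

Reduce each element mod 10: 11↦1, 18↦8, 46↦6, 75↦5, 80↦0, 88↦8, 89↦9, 100↦0, 133↦3, 134↦4, 143↦3, 149↦9, 156↦6, 166↦6, 177↦7. The residue 8 repeats (at 18 and 88), and 88 − 18 = 70 = 7·10.

The pair (18, 88) works.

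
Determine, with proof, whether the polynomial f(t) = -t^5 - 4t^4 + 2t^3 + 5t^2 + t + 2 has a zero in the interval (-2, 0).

f(-2) = -28 and f(0) = 2, which have opposite signs.
f is continuous everywhere (it is a polynomial), in particular on [-2, 0].
By the Intermediate Value Theorem f must vanish at some point of (-2, 0).

Such a root exists.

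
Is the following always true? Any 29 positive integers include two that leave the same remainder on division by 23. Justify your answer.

There are exactly 23 possible remainders on division by 23.
Placing 29 integers into 23 classes, some class receives at least two — say a and b.
So a and b have equal remainders mod 23, which is exactly what was to be shown.

Yes, this is always true.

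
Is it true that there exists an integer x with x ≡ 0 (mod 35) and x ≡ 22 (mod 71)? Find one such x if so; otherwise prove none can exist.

x = 945

gcd(35, 71) = 1, so the Chinese Remainder Theorem guarantees exactly one residue class mod 2485 satisfying both.
Any solution of the first congruence is x = 0 + 35t; substituting into the second, 35t ≡ 22 − 0 ≡ 22 (mod 71).
To invert 35 modulo 71: 71 = 2·35 + 1, 35 = 35·1 + 0, and unwinding, 1 = 71 − 2·35. Thus 35⁻¹ ≡ -2 ≡ 69 (mod 71).
Multiplying by 69: t ≡ 69·22 = 1518 ≡ 27 (mod 71).
Taking t = 27 gives x = 0 + 35·27 = 945.
Indeed 945 ≡ 0 (mod 35) and 945 ≡ 22 (mod 71).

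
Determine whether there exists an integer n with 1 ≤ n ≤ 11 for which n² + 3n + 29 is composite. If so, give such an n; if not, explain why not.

At n = 1: 1² + 3·1 + 29 = 33 = 3·11, which is composite.

n = 1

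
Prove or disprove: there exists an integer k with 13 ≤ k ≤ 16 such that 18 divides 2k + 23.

At k = 13, 2·13 + 23 = 49 ≡ 13 (mod 18), and each step in k adds 2, giving residues 13, 15, 17, 1 for k = 13, 14, 15, 16.
The residue 0 does not occur, so no k in [13, 16] makes 2k + 23 a multiple of 18.

No such integer k in that range exists.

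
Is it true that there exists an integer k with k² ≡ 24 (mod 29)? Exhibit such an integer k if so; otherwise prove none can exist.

k = 16

k = 16 works: 16² = 256, and 256 − 24 = 232 = 8·29.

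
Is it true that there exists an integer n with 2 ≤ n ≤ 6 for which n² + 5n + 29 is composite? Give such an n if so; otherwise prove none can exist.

n = 6

At n = 6: 6² + 5·6 + 29 = 95 = 5·19, which is composite.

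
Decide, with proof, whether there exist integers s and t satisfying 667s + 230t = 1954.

Both 667 and 230 are divisible by gcd(667, 230) = 23, hence so is any combination 667s + 230t.
But 1954 is not a multiple of 23 (it leaves remainder 22).
Therefore 667s + 230t = 1954 has no solution in integers.

No such integers exist.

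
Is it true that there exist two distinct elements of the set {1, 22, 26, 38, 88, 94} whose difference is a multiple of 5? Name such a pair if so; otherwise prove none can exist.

Yes: 1 and 26.

Reduce each element mod 5: 1↦1, 22↦2, 26↦1, 38↦3, 88↦3, 94↦4. The residue 1 repeats (at 1 and 26), and 26 − 1 = 25 = 5·5.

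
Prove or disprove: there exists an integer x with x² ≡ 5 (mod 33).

Since 3 ∣ 33, a solution of x² ≡ 5 (mod 33) would also satisfy x² ≡ 5 ≡ 2 (mod 3).
Squares mod 3 repeat after x = 1 (as (−x)² = x²); for x = 0..1 they are 0, 1.
The set of squares mod 3 is therefore {0, 1}, which does not contain 2.
Hence no integer x has x² ≡ 5 (mod 33).

There is no such integer.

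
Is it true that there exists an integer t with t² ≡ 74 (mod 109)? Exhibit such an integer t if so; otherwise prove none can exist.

Take t = 69. Then 69² = 4761 = 43·109 + 74, so 69² ≡ 74 (mod 109).

t = 69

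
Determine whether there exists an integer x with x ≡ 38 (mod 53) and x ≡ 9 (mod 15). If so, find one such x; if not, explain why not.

The moduli 53 and 15 are coprime, so by the Chinese Remainder Theorem a unique solution modulo 795 exists.
Any solution of the first congruence is x = 38 + 53t; substituting into the second, 53t ≡ 9 − 38 ≡ 1 (mod 15).
53 ≡ 8 (mod 15), so this reads 8t ≡ 1 (mod 15). To invert 8 modulo 15: 15 = 1·8 + 7, 8 = 1·7 + 1, 7 = 7·1 + 0, and unwinding, 1 = 8 − 1·7 = 8 − (15 − 1·8) = −15 + 2·8. Thus 8⁻¹ ≡ 2 (mod 15).
Multiplying by 2: t ≡ 2·1 = 2 (mod 15).
With t = 2: x = 38 + 53·2 = 144.
Verify: 144 = 2·53 + 38 and 144 = 9·15 + 9. ✓

x = 144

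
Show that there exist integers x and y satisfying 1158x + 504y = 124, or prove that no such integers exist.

There are no such integers.

Any value of 1158x + 504y is a multiple of gcd(1158, 504) = 6.
But 124 is not a multiple of 6 (it leaves remainder 4).
So the equation is unsolvable over ℤ.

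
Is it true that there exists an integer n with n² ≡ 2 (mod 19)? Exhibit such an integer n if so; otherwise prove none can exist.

No such integer exists.

Computing n² mod 19 for n = 0, 1, …, 9 (enough, by the symmetry n ↦ 19 − n) gives 0, 1, 4, 9, 16, 6, 17, 11, 7, 5.
So the quadratic residues mod 19 are {0, 1, 4, 5, 6, 7, 9, 11, 16, 17}, and 2 is not among them.
Therefore n² ≡ 2 (mod 19) has no solution.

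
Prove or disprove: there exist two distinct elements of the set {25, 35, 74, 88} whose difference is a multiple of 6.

Two integers differ by a multiple of 6 exactly when they have the same residue mod 6. The residues are 25↦1, 35↦5, 74↦2, 88↦4.
No residue repeats among the 4 elements, so no pair has difference ≡ 0 (mod 6).

No such pair exists.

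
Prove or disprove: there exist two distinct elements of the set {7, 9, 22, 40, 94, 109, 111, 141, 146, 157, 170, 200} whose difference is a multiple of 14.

Reduce each element modulo 14: 7↦7, 9↦9, 22↦8, 40↦12, 94↦10, 109↦11, 111↦13, 141↦1, 146↦6, 157↦3, 170↦2, 200↦4.
No residue repeats among the 12 elements, so no pair has difference ≡ 0 (mod 14).

No such pair exists.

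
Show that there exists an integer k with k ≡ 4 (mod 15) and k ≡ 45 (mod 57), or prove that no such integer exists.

Both moduli are multiples of 3 = gcd(15, 57), so any solution would satisfy k ≡ 4 and k ≡ 45 modulo 3 simultaneously.
However 4 ≡ 1 and 45 ≡ 0 (mod 3), and 1 ≠ 0.
Hence the system has no solution.

No such integer exists.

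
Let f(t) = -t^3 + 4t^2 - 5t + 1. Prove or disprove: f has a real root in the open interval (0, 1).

Such a root exists.

f(0) = 1 and f(1) = -1, which have opposite signs.
f is continuous everywhere (it is a polynomial), in particular on [0, 1].
By the Intermediate Value Theorem f must vanish at some point of (0, 1).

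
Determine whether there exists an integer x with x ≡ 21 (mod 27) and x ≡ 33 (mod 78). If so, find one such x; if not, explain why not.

x = 345

The moduli are not coprime: gcd(27, 78) = 3. Compatibility requires 3 ∣ (33 − 21) = 12, which holds, so solutions exist.
Put x = 21 + 27t, so we need 27t ≡ 12 (mod 78), equivalently (divide by 3) 9t ≡ 4 (mod 26).
Invert 9 mod 26 by the Euclidean algorithm: 26 = 2·9 + 8, 9 = 1·8 + 1, 8 = 8·1 + 0; back-substituting, 1 = 9 − 1·8 = 9 − (26 − 2·9) = −26 + 3·9. Hence 9·3 ≡ 1, so 9⁻¹ ≡ 3 (mod 26).
Therefore t ≡ 3·4 = 12 (mod 26).
Then x = 21 + 27·12 = 345.
Indeed 345 ≡ 21 (mod 27) and 345 ≡ 33 (mod 78).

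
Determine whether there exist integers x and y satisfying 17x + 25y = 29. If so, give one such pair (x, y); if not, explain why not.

17 and 25 are coprime, so 17x + 25y ranges over all of ℤ.
Dividing repeatedly: 25 = 1·17 + 8, 17 = 2·8 + 1, 8 = 8·1 + 0.
Unwinding: 1 = 17 − 2·8 = 17 − 2·(25 − 1·17) = −2·25 + 3·17, i.e. 17·3 + 25·(-2) = 1.
Scaling by 29 gives the particular solution (x, y) = (87, -58).
The general solution is x = 87 + 25k, y = -58 − 17k; taking k = -3 gives the smaller pair x = 12, y = -7.
Check: 17·12 + 25·(-7) = 204 − 175 = 29. ✓

x = 12, y = -7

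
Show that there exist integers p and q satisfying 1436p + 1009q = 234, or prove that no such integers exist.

1436 and 1009 are coprime, so 1436p + 1009q ranges over all of ℤ.
Dividing repeatedly: 1436 = 1·1009 + 427, 1009 = 2·427 + 155, 427 = 2·155 + 117, 155 = 1·117 + 38, 117 = 3·38 + 3, 38 = 12·3 + 2, 3 = 1·2 + 1, 2 = 2·1 + 0.
Working back up the chain: 1 = 3 − 1·2 = 3 − (38 − 12·3) = −38 + 13·3 = −38 + 13·(117 − 3·38) = 13·117 − 40·38 = 13·117 − 40·(155 − 1·117) = −40·155 + 53·117 = −40·155 + 53·(427 − 2·155) = 53·427 − 146·155 = 53·427 − 146·(1009 − 2·427) = −146·1009 + 345·427 = −146·1009 + 345·(1436 − 1·1009) = 345·1436 − 491·1009. So 1436·345 + 1009·(-491) = 1.
Multiplying through by 234: p = 345·234 = 80730, q = (-491)·234 = -114894 is a solution.
Subtracting 80·1009 from p and adding 80·1436 to q gives the tidier solution (10, -14).
Check: 1436·10 + 1009·(-14) = 14360 − 14126 = 234. ✓

p = 10, q = -14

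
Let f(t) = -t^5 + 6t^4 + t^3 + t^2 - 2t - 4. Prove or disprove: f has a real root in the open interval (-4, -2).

No such root exists.

f(-4) = 2516 and f(-2) = 124, both positive, so a sign-change argument is unavailable; we show f keeps this sign on the whole interval.
Substitute t = -2 − u, where 0 < u < 2 on the interval. Expanding, f(-2 − u) = u^5 + 16u^4 + 87u^3 + 219u^2 + 266u + 124.
All 6 nonzero coefficients of this polynomial in u are positive; hence for u > 0 the value is a sum of positive terms (the constant 124 among them).
So f is strictly positive on (-4, -2); no root exists in the interval.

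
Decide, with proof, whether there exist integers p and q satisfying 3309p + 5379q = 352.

No such integers exist.

Both 3309 and 5379 are divisible by gcd(3309, 5379) = 3, hence so is any combination 3309p + 5379q.
However 352 leaves remainder 1 on division by 3.
Hence no integers p, q satisfy the equation.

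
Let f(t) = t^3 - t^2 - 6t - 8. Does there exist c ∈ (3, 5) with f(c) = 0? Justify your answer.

Such a root exists.

f(3) = -8 and f(5) = 62, which have opposite signs.
Since f is a polynomial it is continuous on [3, 5].
The Intermediate Value Theorem then guarantees some c ∈ (3, 5) with f(c) = 0.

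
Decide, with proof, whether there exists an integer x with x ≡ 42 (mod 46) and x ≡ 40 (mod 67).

x = 1514

The moduli 46 and 67 are coprime, so by the Chinese Remainder Theorem a unique solution modulo 3082 exists.
Any solution of the first congruence is x = 42 + 46t; substituting into the second, 46t ≡ 40 − 42 ≡ 65 (mod 67).
Note 46·51 = 2346 ≡ 1 (mod 67) (as 2346 − 1 = 35·67), so 46⁻¹ ≡ 51.
Therefore t ≡ 51·65 = 3315 ≡ 32 (mod 67).
With t = 32: x = 42 + 46·32 = 1514.
Indeed 1514 ≡ 42 (mod 46) and 1514 ≡ 40 (mod 67).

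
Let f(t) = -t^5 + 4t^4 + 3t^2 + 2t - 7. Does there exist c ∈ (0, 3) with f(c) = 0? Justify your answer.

f(0) = -7 and f(3) = 107, which have opposite signs.
As a polynomial, f is continuous on every closed interval.
So by the Intermediate Value Theorem there is a c strictly between 0 and 3 with f(c) = 0.

Such a root exists.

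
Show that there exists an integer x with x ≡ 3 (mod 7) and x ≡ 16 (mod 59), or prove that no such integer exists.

The moduli 7 and 59 are coprime, so by the Chinese Remainder Theorem a unique solution modulo 413 exists.
Any solution of the first congruence is x = 3 + 7t; substituting into the second, 7t ≡ 16 − 3 ≡ 13 (mod 59).
Invert 7 mod 59 by the Euclidean algorithm: 59 = 8·7 + 3, 7 = 2·3 + 1, 3 = 3·1 + 0; back-substituting, 1 = 7 − 2·3 = 7 − 2·(59 − 8·7) = −2·59 + 17·7. Hence 7·17 ≡ 1, so 7⁻¹ ≡ 17 (mod 59).
Therefore t ≡ 17·13 = 221 ≡ 44 (mod 59).
With t = 44: x = 3 + 7·44 = 311.
Verify: 311 = 44·7 + 3 and 311 = 5·59 + 16. ✓

x = 311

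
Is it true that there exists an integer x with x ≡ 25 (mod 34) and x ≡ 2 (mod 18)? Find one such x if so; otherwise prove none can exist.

Both moduli are multiples of 2 = gcd(34, 18), so any solution would satisfy x ≡ 25 and x ≡ 2 modulo 2 simultaneously.
These are incompatible: 25 − 2 = 23 is not divisible by 2.
Therefore no such x exists.

No, no such integer exists.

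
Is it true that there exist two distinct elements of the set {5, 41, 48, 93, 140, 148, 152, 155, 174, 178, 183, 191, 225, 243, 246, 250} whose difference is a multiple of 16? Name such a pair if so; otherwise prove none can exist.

No, no such pair exists.

Residues mod 16: 5↦5, 41↦9, 48↦0, 93↦13, 140↦12, 148↦4, 152↦8, 155↦11, 174↦14, 178↦2, 183↦7, 191↦15, 225↦1, 243↦3, 246↦6, 250↦10.
No residue repeats among the 16 elements, so no pair has difference ≡ 0 (mod 16).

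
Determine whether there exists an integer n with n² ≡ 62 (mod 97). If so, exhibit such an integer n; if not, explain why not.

n = 16

n = 16 works: 16² = 256, and 256 − 62 = 194 = 2·97.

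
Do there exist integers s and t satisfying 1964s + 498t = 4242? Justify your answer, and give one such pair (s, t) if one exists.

Every value of 1964s + 498t is a multiple of gcd(1964, 498) = 2; since 2 ∣ 4242, solutions exist.
Dividing through by 2 reduces the equation to 982s + 249t = 2121.
Euclidean algorithm: 982 = 3·249 + 235, 249 = 1·235 + 14, 235 = 16·14 + 11, 14 = 1·11 + 3, 11 = 3·3 + 2, 3 = 1·2 + 1, 2 = 2·1 + 0.
Working back up the chain: 1 = 3 − 1·2 = 3 − (11 − 3·3) = −11 + 4·3 = −11 + 4·(14 − 1·11) = 4·14 − 5·11 = 4·14 − 5·(235 − 16·14) = −5·235 + 84·14 = −5·235 + 84·(249 − 1·235) = 84·249 − 89·235 = 84·249 − 89·(982 − 3·249) = −89·982 + 351·249. So 982·(-89) + 249·351 = 1.
Scaling by 2121 gives the particular solution (s, t) = (-188769, 744471).
Shifting by a multiple of (249, −982) keeps it a solution: s = -188769 + 759·249 = 222, t = 744471 − 759·982 = -867.
Check: 1964·222 + 498·(-867) = 436008 − 431766 = 4242. ✓

s = 222, t = -867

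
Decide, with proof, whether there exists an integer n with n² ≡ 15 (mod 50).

No such integer exists.

Work modulo the divisor 25 of 50. If n² ≡ 15 (mod 50) then n² ≡ 15 (mod 25).
Since (25 − n)² ≡ n² (mod 25), it suffices to square n = 0, 1, …, 12: the residues are 0, 1, 4, 9, 16, 0, 11, 24, 14, 6, 0, 21, 19.
The set of squares mod 25 is therefore {0, 1, 4, 6, 9, 11, 14, 16, 19, 21, 24}, which does not contain 15.
Therefore n² ≡ 15 (mod 50) has no solution.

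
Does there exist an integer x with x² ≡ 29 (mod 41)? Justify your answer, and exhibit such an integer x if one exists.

Apply Euler's criterion with the prime 41: 29 is a quadratic residue iff 29^20 ≡ 1 (mod 41), and a non-residue iff it is ≡ −1.
Repeated squaring mod 41: 29^2 = 841 ≡ 21; 29^4 ≡ 21² = 441 ≡ 31; 29^8 ≡ 31² = 961 ≡ 18; 29^16 ≡ 18² = 324 ≡ 37.
Since 20 = 16 + 4, 29^20 ≡ 37 · 31; multiplying out mod 41: 37·31 = 1147 ≡ 40. Thus 29^20 ≡ 40 ≡ −1 (mod 41).
By Euler's criterion 29 is a quadratic non-residue mod 41: no x satisfies x² ≡ 29 (mod 41).

No such integer exists.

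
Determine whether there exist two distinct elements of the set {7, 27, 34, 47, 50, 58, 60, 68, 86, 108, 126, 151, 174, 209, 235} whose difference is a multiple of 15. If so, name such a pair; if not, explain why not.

There is no such pair.

Residues mod 15: 7↦7, 27↦12, 34↦4, 47↦2, 50↦5, 58↦13, 60↦0, 68↦8, 86↦11, 108↦3, 126↦6, 151↦1, 174↦9, 209↦14, 235↦10.
All 15 residues are distinct, so no two elements differ by a multiple of 15.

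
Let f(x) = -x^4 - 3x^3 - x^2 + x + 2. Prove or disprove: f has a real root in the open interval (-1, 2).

Yes, f has a root in the interval.

f(-1) = 2 and f(2) = -40, which have opposite signs.
Since f is a polynomial it is continuous on [-1, 2].
By the Intermediate Value Theorem, f takes the value 0 somewhere in the open interval.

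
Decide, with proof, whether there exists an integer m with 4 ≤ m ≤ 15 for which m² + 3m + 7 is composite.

At m = 4: 4² + 3·4 + 7 = 35 = 5·7, which is composite.

m = 4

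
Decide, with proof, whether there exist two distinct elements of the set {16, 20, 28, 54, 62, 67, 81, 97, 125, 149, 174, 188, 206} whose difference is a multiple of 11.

Both 20 and 97 leave remainder 9 on division by 11; their difference 77 = 7·11 is a multiple of 11.

20 and 97 are such a pair.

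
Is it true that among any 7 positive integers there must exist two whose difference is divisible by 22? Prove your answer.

No; for instance {89, 90, 91, 92, 93, 94, 95} is a counterexample.

Consider the 7 integers 89, 90, …, 95. They lie in distinct residue classes modulo 22, since 7 ≤ 22.
Any two of them differ by at most 6 < 22 and by at least 1, so no difference is a multiple of 22.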